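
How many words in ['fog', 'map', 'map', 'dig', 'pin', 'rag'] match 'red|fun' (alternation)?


Alternation 'red|fun' matches either 'red' or 'fun'.
Checking each word:
  'fog' -> no
  'map' -> no
  'map' -> no
  'dig' -> no
  'pin' -> no
  'rag' -> no
Matches: []
Count: 0

0


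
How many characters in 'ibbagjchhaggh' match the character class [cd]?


Character class [cd] matches any of: {c, d}
Scanning string 'ibbagjchhaggh' character by character:
  pos 0: 'i' -> no
  pos 1: 'b' -> no
  pos 2: 'b' -> no
  pos 3: 'a' -> no
  pos 4: 'g' -> no
  pos 5: 'j' -> no
  pos 6: 'c' -> MATCH
  pos 7: 'h' -> no
  pos 8: 'h' -> no
  pos 9: 'a' -> no
  pos 10: 'g' -> no
  pos 11: 'g' -> no
  pos 12: 'h' -> no
Total matches: 1

1


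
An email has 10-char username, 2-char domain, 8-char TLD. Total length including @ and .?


An email address has format: username@domain.tld
Username length: 10
'@' character: 1
Domain length: 2
'.' character: 1
TLD length: 8
Total = 10 + 1 + 2 + 1 + 8 = 22

22


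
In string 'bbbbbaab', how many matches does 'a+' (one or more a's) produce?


Pattern 'a+' matches one or more consecutive a's.
String: 'bbbbbaab'
Scanning for runs of a:
  Match 1: 'aa' (length 2)
Total matches: 1

1


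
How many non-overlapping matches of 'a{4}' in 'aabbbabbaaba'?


Pattern 'a{4}' matches exactly 4 consecutive a's (greedy, non-overlapping).
String: 'aabbbabbaaba'
Scanning for runs of a's:
  Run at pos 0: 'aa' (length 2) -> 0 match(es)
  Run at pos 5: 'a' (length 1) -> 0 match(es)
  Run at pos 8: 'aa' (length 2) -> 0 match(es)
  Run at pos 11: 'a' (length 1) -> 0 match(es)
Matches found: []
Total: 0

0


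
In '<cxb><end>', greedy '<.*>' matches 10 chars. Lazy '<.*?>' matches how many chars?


Greedy '<.*>' tries to match as MUCH as possible.
Lazy '<.*?>' tries to match as LITTLE as possible.

String: '<cxb><end>'
Greedy '<.*>' starts at first '<' and extends to the LAST '>': '<cxb><end>' (10 chars)
Lazy '<.*?>' starts at first '<' and stops at the FIRST '>': '<cxb>' (5 chars)

5


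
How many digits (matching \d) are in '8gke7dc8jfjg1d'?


\d matches any digit 0-9.
Scanning '8gke7dc8jfjg1d':
  pos 0: '8' -> DIGIT
  pos 4: '7' -> DIGIT
  pos 7: '8' -> DIGIT
  pos 12: '1' -> DIGIT
Digits found: ['8', '7', '8', '1']
Total: 4

4


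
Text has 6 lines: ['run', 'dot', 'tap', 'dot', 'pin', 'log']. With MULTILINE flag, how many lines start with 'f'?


With MULTILINE flag, ^ matches the start of each line.
Lines: ['run', 'dot', 'tap', 'dot', 'pin', 'log']
Checking which lines start with 'f':
  Line 1: 'run' -> no
  Line 2: 'dot' -> no
  Line 3: 'tap' -> no
  Line 4: 'dot' -> no
  Line 5: 'pin' -> no
  Line 6: 'log' -> no
Matching lines: []
Count: 0

0


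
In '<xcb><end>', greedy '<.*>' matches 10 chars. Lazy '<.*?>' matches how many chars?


Greedy '<.*>' tries to match as MUCH as possible.
Lazy '<.*?>' tries to match as LITTLE as possible.

String: '<xcb><end>'
Greedy '<.*>' starts at first '<' and extends to the LAST '>': '<xcb><end>' (10 chars)
Lazy '<.*?>' starts at first '<' and stops at the FIRST '>': '<xcb>' (5 chars)

5


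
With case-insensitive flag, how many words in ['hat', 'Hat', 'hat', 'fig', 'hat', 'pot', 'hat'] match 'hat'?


Case-insensitive matching: compare each word's lowercase form to 'hat'.
  'hat' -> lower='hat' -> MATCH
  'Hat' -> lower='hat' -> MATCH
  'hat' -> lower='hat' -> MATCH
  'fig' -> lower='fig' -> no
  'hat' -> lower='hat' -> MATCH
  'pot' -> lower='pot' -> no
  'hat' -> lower='hat' -> MATCH
Matches: ['hat', 'Hat', 'hat', 'hat', 'hat']
Count: 5

5


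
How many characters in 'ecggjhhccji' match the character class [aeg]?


Character class [aeg] matches any of: {a, e, g}
Scanning string 'ecggjhhccji' character by character:
  pos 0: 'e' -> MATCH
  pos 1: 'c' -> no
  pos 2: 'g' -> MATCH
  pos 3: 'g' -> MATCH
  pos 4: 'j' -> no
  pos 5: 'h' -> no
  pos 6: 'h' -> no
  pos 7: 'c' -> no
  pos 8: 'c' -> no
  pos 9: 'j' -> no
  pos 10: 'i' -> no
Total matches: 3

3


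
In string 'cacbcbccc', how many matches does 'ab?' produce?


Pattern 'ab?' matches 'a' optionally followed by 'b'.
String: 'cacbcbccc'
Scanning left to right for 'a' then checking next char:
  Match 1: 'a' (a not followed by b)
Total matches: 1

1


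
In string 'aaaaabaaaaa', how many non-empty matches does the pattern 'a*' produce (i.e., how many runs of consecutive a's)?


Pattern 'a*' matches zero or more a's. We want non-empty runs of consecutive a's.
String: 'aaaaabaaaaa'
Walking through the string to find runs of a's:
  Run 1: positions 0-4 -> 'aaaaa'
  Run 2: positions 6-10 -> 'aaaaa'
Non-empty runs found: ['aaaaa', 'aaaaa']
Count: 2

2


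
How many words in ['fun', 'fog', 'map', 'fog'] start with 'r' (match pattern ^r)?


Pattern ^r anchors to start of word. Check which words begin with 'r':
  'fun' -> no
  'fog' -> no
  'map' -> no
  'fog' -> no
Matching words: []
Count: 0

0


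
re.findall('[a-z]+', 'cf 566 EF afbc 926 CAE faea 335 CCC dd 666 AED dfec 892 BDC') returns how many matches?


Pattern '[a-z]+' finds one or more lowercase letters.
Text: 'cf 566 EF afbc 926 CAE faea 335 CCC dd 666 AED dfec 892 BDC'
Scanning for matches:
  Match 1: 'cf'
  Match 2: 'afbc'
  Match 3: 'faea'
  Match 4: 'dd'
  Match 5: 'dfec'
Total matches: 5

5


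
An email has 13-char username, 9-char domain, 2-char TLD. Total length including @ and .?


An email address has format: username@domain.tld
Username length: 13
'@' character: 1
Domain length: 9
'.' character: 1
TLD length: 2
Total = 13 + 1 + 9 + 1 + 2 = 26

26


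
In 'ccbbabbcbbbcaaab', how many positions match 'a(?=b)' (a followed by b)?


Lookahead 'a(?=b)' matches 'a' only when followed by 'b'.
String: 'ccbbabbcbbbcaaab'
Checking each position where char is 'a':
  pos 4: 'a' -> MATCH (next='b')
  pos 12: 'a' -> no (next='a')
  pos 13: 'a' -> no (next='a')
  pos 14: 'a' -> MATCH (next='b')
Matching positions: [4, 14]
Count: 2

2


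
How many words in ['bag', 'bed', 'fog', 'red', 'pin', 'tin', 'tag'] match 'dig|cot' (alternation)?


Alternation 'dig|cot' matches either 'dig' or 'cot'.
Checking each word:
  'bag' -> no
  'bed' -> no
  'fog' -> no
  'red' -> no
  'pin' -> no
  'tin' -> no
  'tag' -> no
Matches: []
Count: 0

0


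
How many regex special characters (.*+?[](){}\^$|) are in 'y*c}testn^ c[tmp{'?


Regex special characters are: . * + ? [ ] ( ) { } \ ^ $ |
Scanning 'y*c}testn^ c[tmp{':
  pos 1: '*' -> SPECIAL
  pos 3: '}' -> SPECIAL
  pos 9: '^' -> SPECIAL
  pos 12: '[' -> SPECIAL
  pos 16: '{' -> SPECIAL
Special chars found: ['*', '}', '^', '[', '{']
Total: 5

5


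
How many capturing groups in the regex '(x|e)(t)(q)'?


To count capturing groups, count each '(' that starts a group.
Pattern: '(x|e)(t)(q)'
Walking through the pattern:
  Position 0: '(' -> group #1
  Position 5: '(' -> group #2
  Position 8: '(' -> group #3
Total capturing groups: 3

3


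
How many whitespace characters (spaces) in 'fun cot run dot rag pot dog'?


\s matches whitespace characters (spaces, tabs, etc.).
Text: 'fun cot run dot rag pot dog'
This text has 7 words separated by spaces.
Number of spaces = number of words - 1 = 7 - 1 = 6

6


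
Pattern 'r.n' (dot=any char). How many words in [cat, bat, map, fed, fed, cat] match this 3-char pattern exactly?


Pattern 'r.n' means: starts with 'r', any single char, ends with 'n'.
Checking each word (must be exactly 3 chars):
  'cat' (len=3): no
  'bat' (len=3): no
  'map' (len=3): no
  'fed' (len=3): no
  'fed' (len=3): no
  'cat' (len=3): no
Matching words: []
Total: 0

0


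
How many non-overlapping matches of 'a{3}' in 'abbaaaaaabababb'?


Pattern 'a{3}' matches exactly 3 consecutive a's (greedy, non-overlapping).
String: 'abbaaaaaabababb'
Scanning for runs of a's:
  Run at pos 0: 'a' (length 1) -> 0 match(es)
  Run at pos 3: 'aaaaaa' (length 6) -> 2 match(es)
  Run at pos 10: 'a' (length 1) -> 0 match(es)
  Run at pos 12: 'a' (length 1) -> 0 match(es)
Matches found: ['aaa', 'aaa']
Total: 2

2


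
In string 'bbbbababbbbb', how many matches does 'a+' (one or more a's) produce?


Pattern 'a+' matches one or more consecutive a's.
String: 'bbbbababbbbb'
Scanning for runs of a:
  Match 1: 'a' (length 1)
  Match 2: 'a' (length 1)
Total matches: 2

2


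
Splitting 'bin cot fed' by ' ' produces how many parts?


Splitting by ' ' breaks the string at each occurrence of the separator.
Text: 'bin cot fed'
Parts after split:
  Part 1: 'bin'
  Part 2: 'cot'
  Part 3: 'fed'
Total parts: 3

3


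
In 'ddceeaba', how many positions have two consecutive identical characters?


Looking for consecutive identical characters in 'ddceeaba':
  pos 0-1: 'd' vs 'd' -> MATCH ('dd')
  pos 1-2: 'd' vs 'c' -> different
  pos 2-3: 'c' vs 'e' -> different
  pos 3-4: 'e' vs 'e' -> MATCH ('ee')
  pos 4-5: 'e' vs 'a' -> different
  pos 5-6: 'a' vs 'b' -> different
  pos 6-7: 'b' vs 'a' -> different
Consecutive identical pairs: ['dd', 'ee']
Count: 2

2


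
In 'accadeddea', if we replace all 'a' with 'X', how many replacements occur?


re.sub('a', 'X', text) replaces every occurrence of 'a' with 'X'.
Text: 'accadeddea'
Scanning for 'a':
  pos 0: 'a' -> replacement #1
  pos 3: 'a' -> replacement #2
  pos 9: 'a' -> replacement #3
Total replacements: 3

3


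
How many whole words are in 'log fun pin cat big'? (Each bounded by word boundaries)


Word boundaries (\b) mark the start/end of each word.
Text: 'log fun pin cat big'
Splitting by whitespace:
  Word 1: 'log'
  Word 2: 'fun'
  Word 3: 'pin'
  Word 4: 'cat'
  Word 5: 'big'
Total whole words: 5

5


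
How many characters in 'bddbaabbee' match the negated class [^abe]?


Negated class [^abe] matches any char NOT in {a, b, e}
Scanning 'bddbaabbee':
  pos 0: 'b' -> no (excluded)
  pos 1: 'd' -> MATCH
  pos 2: 'd' -> MATCH
  pos 3: 'b' -> no (excluded)
  pos 4: 'a' -> no (excluded)
  pos 5: 'a' -> no (excluded)
  pos 6: 'b' -> no (excluded)
  pos 7: 'b' -> no (excluded)
  pos 8: 'e' -> no (excluded)
  pos 9: 'e' -> no (excluded)
Total matches: 2

2


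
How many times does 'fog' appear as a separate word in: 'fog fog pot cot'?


Scanning each word for exact match 'fog':
  Word 1: 'fog' -> MATCH
  Word 2: 'fog' -> MATCH
  Word 3: 'pot' -> no
  Word 4: 'cot' -> no
Total matches: 2

2


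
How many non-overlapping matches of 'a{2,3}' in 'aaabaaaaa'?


Pattern 'a{2,3}' matches between 2 and 3 consecutive a's (greedy).
String: 'aaabaaaaa'
Finding runs of a's and applying greedy matching:
  Run at pos 0: 'aaa' (length 3)
  Run at pos 4: 'aaaaa' (length 5)
Matches: ['aaa', 'aaa', 'aa']
Count: 3

3


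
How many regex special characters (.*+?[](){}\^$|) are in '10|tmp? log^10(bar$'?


Regex special characters are: . * + ? [ ] ( ) { } \ ^ $ |
Scanning '10|tmp? log^10(bar$':
  pos 2: '|' -> SPECIAL
  pos 6: '?' -> SPECIAL
  pos 11: '^' -> SPECIAL
  pos 14: '(' -> SPECIAL
  pos 18: '$' -> SPECIAL
Special chars found: ['|', '?', '^', '(', '$']
Total: 5

5


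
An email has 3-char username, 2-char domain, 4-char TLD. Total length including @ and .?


An email address has format: username@domain.tld
Username length: 3
'@' character: 1
Domain length: 2
'.' character: 1
TLD length: 4
Total = 3 + 1 + 2 + 1 + 4 = 11

11


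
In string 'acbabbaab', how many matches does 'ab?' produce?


Pattern 'ab?' matches 'a' optionally followed by 'b'.
String: 'acbabbaab'
Scanning left to right for 'a' then checking next char:
  Match 1: 'a' (a not followed by b)
  Match 2: 'ab' (a followed by b)
  Match 3: 'a' (a not followed by b)
  Match 4: 'ab' (a followed by b)
Total matches: 4

4


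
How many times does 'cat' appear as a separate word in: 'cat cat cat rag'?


Scanning each word for exact match 'cat':
  Word 1: 'cat' -> MATCH
  Word 2: 'cat' -> MATCH
  Word 3: 'cat' -> MATCH
  Word 4: 'rag' -> no
Total matches: 3

3


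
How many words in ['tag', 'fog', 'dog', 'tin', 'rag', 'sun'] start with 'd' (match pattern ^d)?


Pattern ^d anchors to start of word. Check which words begin with 'd':
  'tag' -> no
  'fog' -> no
  'dog' -> MATCH (starts with 'd')
  'tin' -> no
  'rag' -> no
  'sun' -> no
Matching words: ['dog']
Count: 1

1


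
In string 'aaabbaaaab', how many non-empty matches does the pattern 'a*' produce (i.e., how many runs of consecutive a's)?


Pattern 'a*' matches zero or more a's. We want non-empty runs of consecutive a's.
String: 'aaabbaaaab'
Walking through the string to find runs of a's:
  Run 1: positions 0-2 -> 'aaa'
  Run 2: positions 5-8 -> 'aaaa'
Non-empty runs found: ['aaa', 'aaaa']
Count: 2

2


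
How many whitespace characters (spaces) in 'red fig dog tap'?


\s matches whitespace characters (spaces, tabs, etc.).
Text: 'red fig dog tap'
This text has 4 words separated by spaces.
Number of spaces = number of words - 1 = 4 - 1 = 3

3


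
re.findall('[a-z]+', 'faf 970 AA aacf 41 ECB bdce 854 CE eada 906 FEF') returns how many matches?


Pattern '[a-z]+' finds one or more lowercase letters.
Text: 'faf 970 AA aacf 41 ECB bdce 854 CE eada 906 FEF'
Scanning for matches:
  Match 1: 'faf'
  Match 2: 'aacf'
  Match 3: 'bdce'
  Match 4: 'eada'
Total matches: 4

4


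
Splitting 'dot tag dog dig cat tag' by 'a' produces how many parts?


Splitting by 'a' breaks the string at each occurrence of the separator.
Text: 'dot tag dog dig cat tag'
Parts after split:
  Part 1: 'dot t'
  Part 2: 'g dog dig c'
  Part 3: 't t'
  Part 4: 'g'
Total parts: 4

4


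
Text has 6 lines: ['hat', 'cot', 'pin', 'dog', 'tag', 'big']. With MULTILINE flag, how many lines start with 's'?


With MULTILINE flag, ^ matches the start of each line.
Lines: ['hat', 'cot', 'pin', 'dog', 'tag', 'big']
Checking which lines start with 's':
  Line 1: 'hat' -> no
  Line 2: 'cot' -> no
  Line 3: 'pin' -> no
  Line 4: 'dog' -> no
  Line 5: 'tag' -> no
  Line 6: 'big' -> no
Matching lines: []
Count: 0

0


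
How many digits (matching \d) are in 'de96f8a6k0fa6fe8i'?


\d matches any digit 0-9.
Scanning 'de96f8a6k0fa6fe8i':
  pos 2: '9' -> DIGIT
  pos 3: '6' -> DIGIT
  pos 5: '8' -> DIGIT
  pos 7: '6' -> DIGIT
  pos 9: '0' -> DIGIT
  pos 12: '6' -> DIGIT
  pos 15: '8' -> DIGIT
Digits found: ['9', '6', '8', '6', '0', '6', '8']
Total: 7

7


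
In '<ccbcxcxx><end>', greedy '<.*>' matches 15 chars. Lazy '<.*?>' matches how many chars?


Greedy '<.*>' tries to match as MUCH as possible.
Lazy '<.*?>' tries to match as LITTLE as possible.

String: '<ccbcxcxx><end>'
Greedy '<.*>' starts at first '<' and extends to the LAST '>': '<ccbcxcxx><end>' (15 chars)
Lazy '<.*?>' starts at first '<' and stops at the FIRST '>': '<ccbcxcxx>' (10 chars)

10


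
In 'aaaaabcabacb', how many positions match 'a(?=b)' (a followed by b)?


Lookahead 'a(?=b)' matches 'a' only when followed by 'b'.
String: 'aaaaabcabacb'
Checking each position where char is 'a':
  pos 0: 'a' -> no (next='a')
  pos 1: 'a' -> no (next='a')
  pos 2: 'a' -> no (next='a')
  pos 3: 'a' -> no (next='a')
  pos 4: 'a' -> MATCH (next='b')
  pos 7: 'a' -> MATCH (next='b')
  pos 9: 'a' -> no (next='c')
Matching positions: [4, 7]
Count: 2

2


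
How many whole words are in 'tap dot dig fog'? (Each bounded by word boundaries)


Word boundaries (\b) mark the start/end of each word.
Text: 'tap dot dig fog'
Splitting by whitespace:
  Word 1: 'tap'
  Word 2: 'dot'
  Word 3: 'dig'
  Word 4: 'fog'
Total whole words: 4

4


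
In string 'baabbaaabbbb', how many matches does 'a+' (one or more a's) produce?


Pattern 'a+' matches one or more consecutive a's.
String: 'baabbaaabbbb'
Scanning for runs of a:
  Match 1: 'aa' (length 2)
  Match 2: 'aaa' (length 3)
Total matches: 2

2


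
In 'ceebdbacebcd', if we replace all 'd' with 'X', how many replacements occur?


re.sub('d', 'X', text) replaces every occurrence of 'd' with 'X'.
Text: 'ceebdbacebcd'
Scanning for 'd':
  pos 4: 'd' -> replacement #1
  pos 11: 'd' -> replacement #2
Total replacements: 2

2


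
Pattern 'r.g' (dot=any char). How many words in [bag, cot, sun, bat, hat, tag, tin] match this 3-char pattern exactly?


Pattern 'r.g' means: starts with 'r', any single char, ends with 'g'.
Checking each word (must be exactly 3 chars):
  'bag' (len=3): no
  'cot' (len=3): no
  'sun' (len=3): no
  'bat' (len=3): no
  'hat' (len=3): no
  'tag' (len=3): no
  'tin' (len=3): no
Matching words: []
Total: 0

0


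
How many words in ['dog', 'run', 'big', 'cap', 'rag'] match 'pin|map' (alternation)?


Alternation 'pin|map' matches either 'pin' or 'map'.
Checking each word:
  'dog' -> no
  'run' -> no
  'big' -> no
  'cap' -> no
  'rag' -> no
Matches: []
Count: 0

0


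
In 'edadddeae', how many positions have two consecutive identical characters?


Looking for consecutive identical characters in 'edadddeae':
  pos 0-1: 'e' vs 'd' -> different
  pos 1-2: 'd' vs 'a' -> different
  pos 2-3: 'a' vs 'd' -> different
  pos 3-4: 'd' vs 'd' -> MATCH ('dd')
  pos 4-5: 'd' vs 'd' -> MATCH ('dd')
  pos 5-6: 'd' vs 'e' -> different
  pos 6-7: 'e' vs 'a' -> different
  pos 7-8: 'a' vs 'e' -> different
Consecutive identical pairs: ['dd', 'dd']
Count: 2

2


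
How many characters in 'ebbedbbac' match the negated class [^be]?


Negated class [^be] matches any char NOT in {b, e}
Scanning 'ebbedbbac':
  pos 0: 'e' -> no (excluded)
  pos 1: 'b' -> no (excluded)
  pos 2: 'b' -> no (excluded)
  pos 3: 'e' -> no (excluded)
  pos 4: 'd' -> MATCH
  pos 5: 'b' -> no (excluded)
  pos 6: 'b' -> no (excluded)
  pos 7: 'a' -> MATCH
  pos 8: 'c' -> MATCH
Total matches: 3

3


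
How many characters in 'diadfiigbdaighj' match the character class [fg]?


Character class [fg] matches any of: {f, g}
Scanning string 'diadfiigbdaighj' character by character:
  pos 0: 'd' -> no
  pos 1: 'i' -> no
  pos 2: 'a' -> no
  pos 3: 'd' -> no
  pos 4: 'f' -> MATCH
  pos 5: 'i' -> no
  pos 6: 'i' -> no
  pos 7: 'g' -> MATCH
  pos 8: 'b' -> no
  pos 9: 'd' -> no
  pos 10: 'a' -> no
  pos 11: 'i' -> no
  pos 12: 'g' -> MATCH
  pos 13: 'h' -> no
  pos 14: 'j' -> no
Total matches: 3

3


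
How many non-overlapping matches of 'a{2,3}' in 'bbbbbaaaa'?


Pattern 'a{2,3}' matches between 2 and 3 consecutive a's (greedy).
String: 'bbbbbaaaa'
Finding runs of a's and applying greedy matching:
  Run at pos 5: 'aaaa' (length 4)
Matches: ['aaa']
Count: 1

1


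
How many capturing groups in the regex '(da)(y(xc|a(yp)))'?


To count capturing groups, count each '(' that starts a group.
Pattern: '(da)(y(xc|a(yp)))'
Walking through the pattern:
  Position 0: '(' -> group #1
  Position 4: '(' -> group #2
  Position 6: '(' -> group #3
  Position 11: '(' -> group #4
Total capturing groups: 4

4


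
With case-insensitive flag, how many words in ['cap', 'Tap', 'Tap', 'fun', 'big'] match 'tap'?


Case-insensitive matching: compare each word's lowercase form to 'tap'.
  'cap' -> lower='cap' -> no
  'Tap' -> lower='tap' -> MATCH
  'Tap' -> lower='tap' -> MATCH
  'fun' -> lower='fun' -> no
  'big' -> lower='big' -> no
Matches: ['Tap', 'Tap']
Count: 2

2


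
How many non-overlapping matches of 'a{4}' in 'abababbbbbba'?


Pattern 'a{4}' matches exactly 4 consecutive a's (greedy, non-overlapping).
String: 'abababbbbbba'
Scanning for runs of a's:
  Run at pos 0: 'a' (length 1) -> 0 match(es)
  Run at pos 2: 'a' (length 1) -> 0 match(es)
  Run at pos 4: 'a' (length 1) -> 0 match(es)
  Run at pos 11: 'a' (length 1) -> 0 match(es)
Matches found: []
Total: 0

0


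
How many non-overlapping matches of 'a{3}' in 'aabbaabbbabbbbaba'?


Pattern 'a{3}' matches exactly 3 consecutive a's (greedy, non-overlapping).
String: 'aabbaabbbabbbbaba'
Scanning for runs of a's:
  Run at pos 0: 'aa' (length 2) -> 0 match(es)
  Run at pos 4: 'aa' (length 2) -> 0 match(es)
  Run at pos 9: 'a' (length 1) -> 0 match(es)
  Run at pos 14: 'a' (length 1) -> 0 match(es)
  Run at pos 16: 'a' (length 1) -> 0 match(es)
Matches found: []
Total: 0

0


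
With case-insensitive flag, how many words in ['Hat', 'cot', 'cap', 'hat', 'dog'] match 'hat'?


Case-insensitive matching: compare each word's lowercase form to 'hat'.
  'Hat' -> lower='hat' -> MATCH
  'cot' -> lower='cot' -> no
  'cap' -> lower='cap' -> no
  'hat' -> lower='hat' -> MATCH
  'dog' -> lower='dog' -> no
Matches: ['Hat', 'hat']
Count: 2

2


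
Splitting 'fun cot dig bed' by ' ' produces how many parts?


Splitting by ' ' breaks the string at each occurrence of the separator.
Text: 'fun cot dig bed'
Parts after split:
  Part 1: 'fun'
  Part 2: 'cot'
  Part 3: 'dig'
  Part 4: 'bed'
Total parts: 4

4


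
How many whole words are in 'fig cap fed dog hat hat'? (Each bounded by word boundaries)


Word boundaries (\b) mark the start/end of each word.
Text: 'fig cap fed dog hat hat'
Splitting by whitespace:
  Word 1: 'fig'
  Word 2: 'cap'
  Word 3: 'fed'
  Word 4: 'dog'
  Word 5: 'hat'
  Word 6: 'hat'
Total whole words: 6

6


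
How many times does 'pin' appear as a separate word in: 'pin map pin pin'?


Scanning each word for exact match 'pin':
  Word 1: 'pin' -> MATCH
  Word 2: 'map' -> no
  Word 3: 'pin' -> MATCH
  Word 4: 'pin' -> MATCH
Total matches: 3

3


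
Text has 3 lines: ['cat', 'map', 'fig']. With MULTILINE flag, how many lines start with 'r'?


With MULTILINE flag, ^ matches the start of each line.
Lines: ['cat', 'map', 'fig']
Checking which lines start with 'r':
  Line 1: 'cat' -> no
  Line 2: 'map' -> no
  Line 3: 'fig' -> no
Matching lines: []
Count: 0

0


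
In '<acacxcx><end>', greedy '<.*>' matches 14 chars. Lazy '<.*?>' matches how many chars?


Greedy '<.*>' tries to match as MUCH as possible.
Lazy '<.*?>' tries to match as LITTLE as possible.

String: '<acacxcx><end>'
Greedy '<.*>' starts at first '<' and extends to the LAST '>': '<acacxcx><end>' (14 chars)
Lazy '<.*?>' starts at first '<' and stops at the FIRST '>': '<acacxcx>' (9 chars)

9


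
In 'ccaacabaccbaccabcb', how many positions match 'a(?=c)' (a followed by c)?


Lookahead 'a(?=c)' matches 'a' only when followed by 'c'.
String: 'ccaacabaccbaccabcb'
Checking each position where char is 'a':
  pos 2: 'a' -> no (next='a')
  pos 3: 'a' -> MATCH (next='c')
  pos 5: 'a' -> no (next='b')
  pos 7: 'a' -> MATCH (next='c')
  pos 11: 'a' -> MATCH (next='c')
  pos 14: 'a' -> no (next='b')
Matching positions: [3, 7, 11]
Count: 3

3


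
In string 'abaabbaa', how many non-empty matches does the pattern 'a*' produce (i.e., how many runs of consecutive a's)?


Pattern 'a*' matches zero or more a's. We want non-empty runs of consecutive a's.
String: 'abaabbaa'
Walking through the string to find runs of a's:
  Run 1: positions 0-0 -> 'a'
  Run 2: positions 2-3 -> 'aa'
  Run 3: positions 6-7 -> 'aa'
Non-empty runs found: ['a', 'aa', 'aa']
Count: 3

3


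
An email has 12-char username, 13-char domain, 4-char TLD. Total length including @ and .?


An email address has format: username@domain.tld
Username length: 12
'@' character: 1
Domain length: 13
'.' character: 1
TLD length: 4
Total = 12 + 1 + 13 + 1 + 4 = 31

31


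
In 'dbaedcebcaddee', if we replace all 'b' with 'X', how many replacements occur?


re.sub('b', 'X', text) replaces every occurrence of 'b' with 'X'.
Text: 'dbaedcebcaddee'
Scanning for 'b':
  pos 1: 'b' -> replacement #1
  pos 7: 'b' -> replacement #2
Total replacements: 2

2


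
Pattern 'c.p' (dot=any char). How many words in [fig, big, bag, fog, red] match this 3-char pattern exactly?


Pattern 'c.p' means: starts with 'c', any single char, ends with 'p'.
Checking each word (must be exactly 3 chars):
  'fig' (len=3): no
  'big' (len=3): no
  'bag' (len=3): no
  'fog' (len=3): no
  'red' (len=3): no
Matching words: []
Total: 0

0


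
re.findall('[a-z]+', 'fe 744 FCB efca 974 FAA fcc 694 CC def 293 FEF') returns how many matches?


Pattern '[a-z]+' finds one or more lowercase letters.
Text: 'fe 744 FCB efca 974 FAA fcc 694 CC def 293 FEF'
Scanning for matches:
  Match 1: 'fe'
  Match 2: 'efca'
  Match 3: 'fcc'
  Match 4: 'def'
Total matches: 4

4


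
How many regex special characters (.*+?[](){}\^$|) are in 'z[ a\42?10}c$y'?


Regex special characters are: . * + ? [ ] ( ) { } \ ^ $ |
Scanning 'z[ a\42?10}c$y':
  pos 1: '[' -> SPECIAL
  pos 4: '\' -> SPECIAL
  pos 7: '?' -> SPECIAL
  pos 10: '}' -> SPECIAL
  pos 12: '$' -> SPECIAL
Special chars found: ['[', '\\', '?', '}', '$']
Total: 5

5


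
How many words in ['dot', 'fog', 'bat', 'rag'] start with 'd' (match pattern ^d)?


Pattern ^d anchors to start of word. Check which words begin with 'd':
  'dot' -> MATCH (starts with 'd')
  'fog' -> no
  'bat' -> no
  'rag' -> no
Matching words: ['dot']
Count: 1

1


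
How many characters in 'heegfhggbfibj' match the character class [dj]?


Character class [dj] matches any of: {d, j}
Scanning string 'heegfhggbfibj' character by character:
  pos 0: 'h' -> no
  pos 1: 'e' -> no
  pos 2: 'e' -> no
  pos 3: 'g' -> no
  pos 4: 'f' -> no
  pos 5: 'h' -> no
  pos 6: 'g' -> no
  pos 7: 'g' -> no
  pos 8: 'b' -> no
  pos 9: 'f' -> no
  pos 10: 'i' -> no
  pos 11: 'b' -> no
  pos 12: 'j' -> MATCH
Total matches: 1

1


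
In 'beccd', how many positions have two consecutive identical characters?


Looking for consecutive identical characters in 'beccd':
  pos 0-1: 'b' vs 'e' -> different
  pos 1-2: 'e' vs 'c' -> different
  pos 2-3: 'c' vs 'c' -> MATCH ('cc')
  pos 3-4: 'c' vs 'd' -> different
Consecutive identical pairs: ['cc']
Count: 1

1


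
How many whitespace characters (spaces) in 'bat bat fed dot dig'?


\s matches whitespace characters (spaces, tabs, etc.).
Text: 'bat bat fed dot dig'
This text has 5 words separated by spaces.
Number of spaces = number of words - 1 = 5 - 1 = 4

4


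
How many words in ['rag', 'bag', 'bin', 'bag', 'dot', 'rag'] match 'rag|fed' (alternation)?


Alternation 'rag|fed' matches either 'rag' or 'fed'.
Checking each word:
  'rag' -> MATCH
  'bag' -> no
  'bin' -> no
  'bag' -> no
  'dot' -> no
  'rag' -> MATCH
Matches: ['rag', 'rag']
Count: 2

2


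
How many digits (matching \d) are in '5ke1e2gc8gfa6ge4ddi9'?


\d matches any digit 0-9.
Scanning '5ke1e2gc8gfa6ge4ddi9':
  pos 0: '5' -> DIGIT
  pos 3: '1' -> DIGIT
  pos 5: '2' -> DIGIT
  pos 8: '8' -> DIGIT
  pos 12: '6' -> DIGIT
  pos 15: '4' -> DIGIT
  pos 19: '9' -> DIGIT
Digits found: ['5', '1', '2', '8', '6', '4', '9']
Total: 7

7


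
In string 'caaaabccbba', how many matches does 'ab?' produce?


Pattern 'ab?' matches 'a' optionally followed by 'b'.
String: 'caaaabccbba'
Scanning left to right for 'a' then checking next char:
  Match 1: 'a' (a not followed by b)
  Match 2: 'a' (a not followed by b)
  Match 3: 'a' (a not followed by b)
  Match 4: 'ab' (a followed by b)
  Match 5: 'a' (a not followed by b)
Total matches: 5

5


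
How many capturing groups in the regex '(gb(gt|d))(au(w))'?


To count capturing groups, count each '(' that starts a group.
Pattern: '(gb(gt|d))(au(w))'
Walking through the pattern:
  Position 0: '(' -> group #1
  Position 3: '(' -> group #2
  Position 10: '(' -> group #3
  Position 13: '(' -> group #4
Total capturing groups: 4

4


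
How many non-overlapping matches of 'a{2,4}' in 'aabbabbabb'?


Pattern 'a{2,4}' matches between 2 and 4 consecutive a's (greedy).
String: 'aabbabbabb'
Finding runs of a's and applying greedy matching:
  Run at pos 0: 'aa' (length 2)
  Run at pos 4: 'a' (length 1)
  Run at pos 7: 'a' (length 1)
Matches: ['aa']
Count: 1

1


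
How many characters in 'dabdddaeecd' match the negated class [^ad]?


Negated class [^ad] matches any char NOT in {a, d}
Scanning 'dabdddaeecd':
  pos 0: 'd' -> no (excluded)
  pos 1: 'a' -> no (excluded)
  pos 2: 'b' -> MATCH
  pos 3: 'd' -> no (excluded)
  pos 4: 'd' -> no (excluded)
  pos 5: 'd' -> no (excluded)
  pos 6: 'a' -> no (excluded)
  pos 7: 'e' -> MATCH
  pos 8: 'e' -> MATCH
  pos 9: 'c' -> MATCH
  pos 10: 'd' -> no (excluded)
Total matches: 4

4


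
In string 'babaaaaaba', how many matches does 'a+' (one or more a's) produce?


Pattern 'a+' matches one or more consecutive a's.
String: 'babaaaaaba'
Scanning for runs of a:
  Match 1: 'a' (length 1)
  Match 2: 'aaaaa' (length 5)
  Match 3: 'a' (length 1)
Total matches: 3

3


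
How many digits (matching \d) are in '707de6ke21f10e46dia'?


\d matches any digit 0-9.
Scanning '707de6ke21f10e46dia':
  pos 0: '7' -> DIGIT
  pos 1: '0' -> DIGIT
  pos 2: '7' -> DIGIT
  pos 5: '6' -> DIGIT
  pos 8: '2' -> DIGIT
  pos 9: '1' -> DIGIT
  pos 11: '1' -> DIGIT
  pos 12: '0' -> DIGIT
  pos 14: '4' -> DIGIT
  pos 15: '6' -> DIGIT
Digits found: ['7', '0', '7', '6', '2', '1', '1', '0', '4', '6']
Total: 10

10


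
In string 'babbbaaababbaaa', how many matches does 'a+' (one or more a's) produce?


Pattern 'a+' matches one or more consecutive a's.
String: 'babbbaaababbaaa'
Scanning for runs of a:
  Match 1: 'a' (length 1)
  Match 2: 'aaa' (length 3)
  Match 3: 'a' (length 1)
  Match 4: 'aaa' (length 3)
Total matches: 4

4


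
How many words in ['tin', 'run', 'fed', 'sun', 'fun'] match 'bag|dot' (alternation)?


Alternation 'bag|dot' matches either 'bag' or 'dot'.
Checking each word:
  'tin' -> no
  'run' -> no
  'fed' -> no
  'sun' -> no
  'fun' -> no
Matches: []
Count: 0

0


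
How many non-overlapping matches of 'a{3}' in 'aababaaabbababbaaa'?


Pattern 'a{3}' matches exactly 3 consecutive a's (greedy, non-overlapping).
String: 'aababaaabbababbaaa'
Scanning for runs of a's:
  Run at pos 0: 'aa' (length 2) -> 0 match(es)
  Run at pos 3: 'a' (length 1) -> 0 match(es)
  Run at pos 5: 'aaa' (length 3) -> 1 match(es)
  Run at pos 10: 'a' (length 1) -> 0 match(es)
  Run at pos 12: 'a' (length 1) -> 0 match(es)
  Run at pos 15: 'aaa' (length 3) -> 1 match(es)
Matches found: ['aaa', 'aaa']
Total: 2

2


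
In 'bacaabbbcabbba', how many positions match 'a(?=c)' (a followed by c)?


Lookahead 'a(?=c)' matches 'a' only when followed by 'c'.
String: 'bacaabbbcabbba'
Checking each position where char is 'a':
  pos 1: 'a' -> MATCH (next='c')
  pos 3: 'a' -> no (next='a')
  pos 4: 'a' -> no (next='b')
  pos 9: 'a' -> no (next='b')
Matching positions: [1]
Count: 1

1


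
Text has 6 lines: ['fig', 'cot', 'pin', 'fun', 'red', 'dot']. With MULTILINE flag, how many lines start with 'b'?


With MULTILINE flag, ^ matches the start of each line.
Lines: ['fig', 'cot', 'pin', 'fun', 'red', 'dot']
Checking which lines start with 'b':
  Line 1: 'fig' -> no
  Line 2: 'cot' -> no
  Line 3: 'pin' -> no
  Line 4: 'fun' -> no
  Line 5: 'red' -> no
  Line 6: 'dot' -> no
Matching lines: []
Count: 0

0


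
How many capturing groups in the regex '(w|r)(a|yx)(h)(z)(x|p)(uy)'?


To count capturing groups, count each '(' that starts a group.
Pattern: '(w|r)(a|yx)(h)(z)(x|p)(uy)'
Walking through the pattern:
  Position 0: '(' -> group #1
  Position 5: '(' -> group #2
  Position 11: '(' -> group #3
  Position 14: '(' -> group #4
  Position 17: '(' -> group #5
  Position 22: '(' -> group #6
Total capturing groups: 6

6


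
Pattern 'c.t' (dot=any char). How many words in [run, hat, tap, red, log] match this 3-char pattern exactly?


Pattern 'c.t' means: starts with 'c', any single char, ends with 't'.
Checking each word (must be exactly 3 chars):
  'run' (len=3): no
  'hat' (len=3): no
  'tap' (len=3): no
  'red' (len=3): no
  'log' (len=3): no
Matching words: []
Total: 0

0


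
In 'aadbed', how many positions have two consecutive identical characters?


Looking for consecutive identical characters in 'aadbed':
  pos 0-1: 'a' vs 'a' -> MATCH ('aa')
  pos 1-2: 'a' vs 'd' -> different
  pos 2-3: 'd' vs 'b' -> different
  pos 3-4: 'b' vs 'e' -> different
  pos 4-5: 'e' vs 'd' -> different
Consecutive identical pairs: ['aa']
Count: 1

1


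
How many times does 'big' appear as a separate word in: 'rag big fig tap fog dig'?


Scanning each word for exact match 'big':
  Word 1: 'rag' -> no
  Word 2: 'big' -> MATCH
  Word 3: 'fig' -> no
  Word 4: 'tap' -> no
  Word 5: 'fog' -> no
  Word 6: 'dig' -> no
Total matches: 1

1


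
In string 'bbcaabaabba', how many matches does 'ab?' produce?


Pattern 'ab?' matches 'a' optionally followed by 'b'.
String: 'bbcaabaabba'
Scanning left to right for 'a' then checking next char:
  Match 1: 'a' (a not followed by b)
  Match 2: 'ab' (a followed by b)
  Match 3: 'a' (a not followed by b)
  Match 4: 'ab' (a followed by b)
  Match 5: 'a' (a not followed by b)
Total matches: 5

5


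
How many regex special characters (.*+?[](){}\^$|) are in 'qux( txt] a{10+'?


Regex special characters are: . * + ? [ ] ( ) { } \ ^ $ |
Scanning 'qux( txt] a{10+':
  pos 3: '(' -> SPECIAL
  pos 8: ']' -> SPECIAL
  pos 11: '{' -> SPECIAL
  pos 14: '+' -> SPECIAL
Special chars found: ['(', ']', '{', '+']
Total: 4

4


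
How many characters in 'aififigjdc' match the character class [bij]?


Character class [bij] matches any of: {b, i, j}
Scanning string 'aififigjdc' character by character:
  pos 0: 'a' -> no
  pos 1: 'i' -> MATCH
  pos 2: 'f' -> no
  pos 3: 'i' -> MATCH
  pos 4: 'f' -> no
  pos 5: 'i' -> MATCH
  pos 6: 'g' -> no
  pos 7: 'j' -> MATCH
  pos 8: 'd' -> no
  pos 9: 'c' -> no
Total matches: 4

4


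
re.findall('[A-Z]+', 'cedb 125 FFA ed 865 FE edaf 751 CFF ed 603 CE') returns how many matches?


Pattern '[A-Z]+' finds one or more uppercase letters.
Text: 'cedb 125 FFA ed 865 FE edaf 751 CFF ed 603 CE'
Scanning for matches:
  Match 1: 'FFA'
  Match 2: 'FE'
  Match 3: 'CFF'
  Match 4: 'CE'
Total matches: 4

4


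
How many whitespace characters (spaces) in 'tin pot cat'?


\s matches whitespace characters (spaces, tabs, etc.).
Text: 'tin pot cat'
This text has 3 words separated by spaces.
Number of spaces = number of words - 1 = 3 - 1 = 2

2


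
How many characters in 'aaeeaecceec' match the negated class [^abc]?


Negated class [^abc] matches any char NOT in {a, b, c}
Scanning 'aaeeaecceec':
  pos 0: 'a' -> no (excluded)
  pos 1: 'a' -> no (excluded)
  pos 2: 'e' -> MATCH
  pos 3: 'e' -> MATCH
  pos 4: 'a' -> no (excluded)
  pos 5: 'e' -> MATCH
  pos 6: 'c' -> no (excluded)
  pos 7: 'c' -> no (excluded)
  pos 8: 'e' -> MATCH
  pos 9: 'e' -> MATCH
  pos 10: 'c' -> no (excluded)
Total matches: 5

5


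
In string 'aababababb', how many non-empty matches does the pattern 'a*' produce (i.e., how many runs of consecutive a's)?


Pattern 'a*' matches zero or more a's. We want non-empty runs of consecutive a's.
String: 'aababababb'
Walking through the string to find runs of a's:
  Run 1: positions 0-1 -> 'aa'
  Run 2: positions 3-3 -> 'a'
  Run 3: positions 5-5 -> 'a'
  Run 4: positions 7-7 -> 'a'
Non-empty runs found: ['aa', 'a', 'a', 'a']
Count: 4

4


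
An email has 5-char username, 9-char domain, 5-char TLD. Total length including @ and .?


An email address has format: username@domain.tld
Username length: 5
'@' character: 1
Domain length: 9
'.' character: 1
TLD length: 5
Total = 5 + 1 + 9 + 1 + 5 = 21

21


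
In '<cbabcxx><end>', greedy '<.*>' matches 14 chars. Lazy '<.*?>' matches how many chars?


Greedy '<.*>' tries to match as MUCH as possible.
Lazy '<.*?>' tries to match as LITTLE as possible.

String: '<cbabcxx><end>'
Greedy '<.*>' starts at first '<' and extends to the LAST '>': '<cbabcxx><end>' (14 chars)
Lazy '<.*?>' starts at first '<' and stops at the FIRST '>': '<cbabcxx>' (9 chars)

9


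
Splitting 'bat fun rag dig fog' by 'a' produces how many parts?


Splitting by 'a' breaks the string at each occurrence of the separator.
Text: 'bat fun rag dig fog'
Parts after split:
  Part 1: 'b'
  Part 2: 't fun r'
  Part 3: 'g dig fog'
Total parts: 3

3


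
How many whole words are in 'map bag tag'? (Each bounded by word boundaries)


Word boundaries (\b) mark the start/end of each word.
Text: 'map bag tag'
Splitting by whitespace:
  Word 1: 'map'
  Word 2: 'bag'
  Word 3: 'tag'
Total whole words: 3

3


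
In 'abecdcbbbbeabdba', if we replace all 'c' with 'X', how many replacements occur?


re.sub('c', 'X', text) replaces every occurrence of 'c' with 'X'.
Text: 'abecdcbbbbeabdba'
Scanning for 'c':
  pos 3: 'c' -> replacement #1
  pos 5: 'c' -> replacement #2
Total replacements: 2

2


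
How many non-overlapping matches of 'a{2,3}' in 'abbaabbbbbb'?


Pattern 'a{2,3}' matches between 2 and 3 consecutive a's (greedy).
String: 'abbaabbbbbb'
Finding runs of a's and applying greedy matching:
  Run at pos 0: 'a' (length 1)
  Run at pos 3: 'aa' (length 2)
Matches: ['aa']
Count: 1

1


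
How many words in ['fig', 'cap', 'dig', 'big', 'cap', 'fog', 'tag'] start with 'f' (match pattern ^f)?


Pattern ^f anchors to start of word. Check which words begin with 'f':
  'fig' -> MATCH (starts with 'f')
  'cap' -> no
  'dig' -> no
  'big' -> no
  'cap' -> no
  'fog' -> MATCH (starts with 'f')
  'tag' -> no
Matching words: ['fig', 'fog']
Count: 2

2


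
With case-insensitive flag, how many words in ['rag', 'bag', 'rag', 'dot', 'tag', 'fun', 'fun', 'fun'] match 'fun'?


Case-insensitive matching: compare each word's lowercase form to 'fun'.
  'rag' -> lower='rag' -> no
  'bag' -> lower='bag' -> no
  'rag' -> lower='rag' -> no
  'dot' -> lower='dot' -> no
  'tag' -> lower='tag' -> no
  'fun' -> lower='fun' -> MATCH
  'fun' -> lower='fun' -> MATCH
  'fun' -> lower='fun' -> MATCH
Matches: ['fun', 'fun', 'fun']
Count: 3

3


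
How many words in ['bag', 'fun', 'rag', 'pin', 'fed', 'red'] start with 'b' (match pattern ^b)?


Pattern ^b anchors to start of word. Check which words begin with 'b':
  'bag' -> MATCH (starts with 'b')
  'fun' -> no
  'rag' -> no
  'pin' -> no
  'fed' -> no
  'red' -> no
Matching words: ['bag']
Count: 1

1


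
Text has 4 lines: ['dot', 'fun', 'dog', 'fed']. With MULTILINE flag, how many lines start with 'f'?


With MULTILINE flag, ^ matches the start of each line.
Lines: ['dot', 'fun', 'dog', 'fed']
Checking which lines start with 'f':
  Line 1: 'dot' -> no
  Line 2: 'fun' -> MATCH
  Line 3: 'dog' -> no
  Line 4: 'fed' -> MATCH
Matching lines: ['fun', 'fed']
Count: 2

2


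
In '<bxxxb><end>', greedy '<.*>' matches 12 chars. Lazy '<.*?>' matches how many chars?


Greedy '<.*>' tries to match as MUCH as possible.
Lazy '<.*?>' tries to match as LITTLE as possible.

String: '<bxxxb><end>'
Greedy '<.*>' starts at first '<' and extends to the LAST '>': '<bxxxb><end>' (12 chars)
Lazy '<.*?>' starts at first '<' and stops at the FIRST '>': '<bxxxb>' (7 chars)

7


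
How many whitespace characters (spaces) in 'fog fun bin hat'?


\s matches whitespace characters (spaces, tabs, etc.).
Text: 'fog fun bin hat'
This text has 4 words separated by spaces.
Number of spaces = number of words - 1 = 4 - 1 = 3

3


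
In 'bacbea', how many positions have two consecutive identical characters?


Looking for consecutive identical characters in 'bacbea':
  pos 0-1: 'b' vs 'a' -> different
  pos 1-2: 'a' vs 'c' -> different
  pos 2-3: 'c' vs 'b' -> different
  pos 3-4: 'b' vs 'e' -> different
  pos 4-5: 'e' vs 'a' -> different
Consecutive identical pairs: []
Count: 0

0


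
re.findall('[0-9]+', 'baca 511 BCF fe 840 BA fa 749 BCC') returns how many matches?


Pattern '[0-9]+' finds one or more digits.
Text: 'baca 511 BCF fe 840 BA fa 749 BCC'
Scanning for matches:
  Match 1: '511'
  Match 2: '840'
  Match 3: '749'
Total matches: 3

3


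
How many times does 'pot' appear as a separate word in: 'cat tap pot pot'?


Scanning each word for exact match 'pot':
  Word 1: 'cat' -> no
  Word 2: 'tap' -> no
  Word 3: 'pot' -> MATCH
  Word 4: 'pot' -> MATCH
Total matches: 2

2


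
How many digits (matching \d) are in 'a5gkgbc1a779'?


\d matches any digit 0-9.
Scanning 'a5gkgbc1a779':
  pos 1: '5' -> DIGIT
  pos 7: '1' -> DIGIT
  pos 9: '7' -> DIGIT
  pos 10: '7' -> DIGIT
  pos 11: '9' -> DIGIT
Digits found: ['5', '1', '7', '7', '9']
Total: 5

5


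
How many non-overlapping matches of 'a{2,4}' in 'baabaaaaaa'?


Pattern 'a{2,4}' matches between 2 and 4 consecutive a's (greedy).
String: 'baabaaaaaa'
Finding runs of a's and applying greedy matching:
  Run at pos 1: 'aa' (length 2)
  Run at pos 4: 'aaaaaa' (length 6)
Matches: ['aa', 'aaaa', 'aa']
Count: 3

3
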